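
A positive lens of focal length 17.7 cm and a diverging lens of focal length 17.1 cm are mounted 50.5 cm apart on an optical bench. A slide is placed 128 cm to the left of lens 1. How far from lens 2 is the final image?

10.9 cm

Lens 1: 1/d_i1 = 1/f₁ − 1/d_o1 = 1/(17.7) − 1/(128) = 0.04868, so d_i1 = 20.54 cm.
The intermediate image is 20.54 cm to the right of lens 1, which is 50.5 − (20.54) = 29.96 cm to the left of lens 2, so d_o2 = +29.96 cm.
Lens 2 is diverging, so f₂ = −17.1 cm.
Lens 2: 1/d_i2 = 1/f₂ − 1/d_o2 = 1/(-17.1) − 1/(29.96) = -0.09186, so d_i2 = -10.9 cm.
The final image is virtual, 10.9 cm to the left of lens 2 (overall magnification ≈ -0.058).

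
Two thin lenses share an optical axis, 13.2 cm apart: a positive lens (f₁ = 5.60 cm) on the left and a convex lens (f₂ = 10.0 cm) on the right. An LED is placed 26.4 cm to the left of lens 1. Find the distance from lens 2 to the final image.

Lens 1: 1/d_i1 = 1/f₁ − 1/d_o1 = 1/(5.60) − 1/(26.4) = 0.1407, so d_i1 = 7.108 cm.
The intermediate image is 7.108 cm to the right of lens 1, which is 13.2 − (7.108) = 6.092 cm to the left of lens 2, so d_o2 = +6.092 cm.
Lens 2: 1/d_i2 = 1/f₂ − 1/d_o2 = 1/(10.0) − 1/(6.092) = -0.06415, so d_i2 = -15.6 cm.
The final image is virtual, 15.6 cm to the left of lens 2 (overall magnification ≈ -0.69).

15.6 cm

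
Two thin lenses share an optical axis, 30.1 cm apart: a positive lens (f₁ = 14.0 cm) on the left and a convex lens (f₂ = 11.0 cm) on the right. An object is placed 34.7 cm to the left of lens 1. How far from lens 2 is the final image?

16.7 cm

Lens 1: 1/d_i1 = 1/f₁ − 1/d_o1 = 1/(14.0) − 1/(34.7) = 0.04261, so d_i1 = 23.47 cm.
The intermediate image is 23.47 cm to the right of lens 1, which is 30.1 − (23.47) = 6.630 cm to the left of lens 2, so d_o2 = +6.630 cm.
Lens 2: 1/d_i2 = 1/f₂ − 1/d_o2 = 1/(11.0) − 1/(6.630) = -0.05992, so d_i2 = -16.7 cm.
The final image is virtual, 16.7 cm to the left of lens 2 (overall magnification ≈ -1.7).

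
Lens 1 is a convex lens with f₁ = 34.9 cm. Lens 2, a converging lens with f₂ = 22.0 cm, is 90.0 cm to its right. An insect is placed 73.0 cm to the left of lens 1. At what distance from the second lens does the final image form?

Lens 1: 1/d_i1 = 1/f₁ − 1/d_o1 = 1/(34.9) − 1/(73.0) = 0.01495, so d_i1 = 66.87 cm.
The intermediate image is 66.87 cm to the right of lens 1, which is 90.0 − (66.87) = 23.13 cm to the left of lens 2, so d_o2 = +23.13 cm.
Lens 2: 1/d_i2 = 1/f₂ − 1/d_o2 = 1/(22.0) − 1/(23.13) = 0.002221, so d_i2 = 450 cm.
The final image is real, 450 cm to the right of lens 2 (overall magnification ≈ 18).

450 cm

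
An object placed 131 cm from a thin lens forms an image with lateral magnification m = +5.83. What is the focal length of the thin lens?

f = 158 cm (converging)

m = −d_i/d_o ⇒ d_i = −m·d_o = −(+5.83)·(131) = -763.7 cm.
1/f = 1/d_o + 1/d_i = 1/(131) + 1/(-763.7) = 0.006324, so f = 158 cm.
Since f is positive, the thin lens is converging.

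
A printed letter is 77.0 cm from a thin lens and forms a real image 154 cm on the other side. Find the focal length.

Real image ⇒ d_i = +154 cm.
1/f = 1/d_o + 1/d_i = 1/(77.0) + 1/(154) = 0.01948, so f = 51.3 cm.
Since f is positive, the thin lens is converging.

f = 51.3 cm (converging)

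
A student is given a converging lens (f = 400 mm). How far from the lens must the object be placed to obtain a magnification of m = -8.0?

m = −d_i/d_o ⇒ d_i = −m·d_o.
1/f = 1/d_o + 1/d_i = 1/d_o − 1/(m·d_o) = (1 − 1/m)/d_o, so d_o = f(1 − 1/m) = (400.0)(1 − 1/(-8.0)) = 450 mm.

450 mm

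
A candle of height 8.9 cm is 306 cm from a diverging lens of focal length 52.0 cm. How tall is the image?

For a diverging lens, f = -52.0 cm.
1/d_i = 1/f − 1/d_o = 1/(-52.00) − 1/(306) = -0.02250, so d_i = -44.45 cm.
m = −d_i/d_o = +0.1453.
|h_i| = |m|·h_o = 0.1453 × 8.9 = 1.29 cm. The image is virtual, upright and reduced, on the same side as the object.

1.29 cm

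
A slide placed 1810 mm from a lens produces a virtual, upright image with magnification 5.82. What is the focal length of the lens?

m = −d_i/d_o ⇒ d_i = −m·d_o = −(+5.82)·(1810) = -10530 mm.
1/f = 1/d_o + 1/d_i = 1/(1810) + 1/(-10530) = 0.0004575, so f = 2190 mm.
Since f is positive, the lens is converging.

f = 2190 mm (converging)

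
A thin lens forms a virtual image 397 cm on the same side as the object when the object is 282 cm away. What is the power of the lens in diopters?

P = +0.103 D

Virtual image ⇒ d_i = −397 cm.
1/f = 1/d_o + 1/d_i = 1/(282) + 1/(-397) = 0.001027 cm⁻¹.
f = 973.5 cm = 9.735 m, so P = 1/f = +0.103 D.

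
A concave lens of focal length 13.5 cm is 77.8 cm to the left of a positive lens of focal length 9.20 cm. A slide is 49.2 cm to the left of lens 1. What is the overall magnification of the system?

f₁ = −13.5 cm (diverging).
Lens 1: 1/d_i1 = 1/(-13.5) − 1/(49.2) = -0.09440, so d_i1 = -10.59 cm; m₁ = −d_i1/d_o1 = +0.2152.
d_o2 = 77.8 − (-10.59) = 88.39 cm.
Lens 2: 1/d_i2 = 1/(9.20) − 1/(88.39) = 0.09738, so d_i2 = 10.27 cm; m₂ = −d_i2/d_o2 = -0.1162.
m = m₁·m₂ = (+0.2152)(-0.1162) = -0.0250.

m = -0.0250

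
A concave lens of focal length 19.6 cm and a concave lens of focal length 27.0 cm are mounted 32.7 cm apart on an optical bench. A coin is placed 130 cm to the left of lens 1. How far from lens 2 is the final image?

17.5 cm

Lens 1 is diverging, so f₁ = −19.6 cm.
Lens 1: 1/d_i1 = 1/f₁ − 1/d_o1 = 1/(-19.6) − 1/(130) = -0.05871, so d_i1 = -17.03 cm.
The intermediate image is 17.03 cm to the left of lens 1 (virtual), which is 32.7 − (-17.03) = 49.73 cm to the left of lens 2, so d_o2 = +49.73 cm.
Lens 2 is diverging, so f₂ = −27.0 cm.
Lens 2: 1/d_i2 = 1/f₂ − 1/d_o2 = 1/(-27.0) − 1/(49.73) = -0.05715, so d_i2 = -17.5 cm.
The final image is virtual, 17.5 cm to the left of lens 2 (overall magnification ≈ 0.046).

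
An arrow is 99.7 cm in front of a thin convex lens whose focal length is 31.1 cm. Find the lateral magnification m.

m = -0.453

1/d_i = 1/f − 1/d_o = 1/(31.10) − 1/(99.7) = 0.02212, so d_i = 45.20 cm.
m = −d_i/d_o = −(45.20)/(99.7) = -0.453.
The image is real, inverted and reduced, on the far side of the lens.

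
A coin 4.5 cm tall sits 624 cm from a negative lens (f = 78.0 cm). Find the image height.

For a negative lens, f = -78.0 cm.
1/d_i = 1/f − 1/d_o = 1/(-78.00) − 1/(624) = -0.01442, so d_i = -69.33 cm.
m = −d_i/d_o = +0.1111.
|h_i| = |m|·h_o = 0.1111 × 4.5 = 0.500 cm. The image is virtual, upright and reduced, on the same side as the object.

0.500 cm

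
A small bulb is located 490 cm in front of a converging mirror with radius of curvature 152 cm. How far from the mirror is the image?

90.0 cm

f = R/2 = 152/2 = 76.00 cm.
Mirror equation: 1/s_i = 1/f − 1/s_o = 1/(76.00) − 1/(490) = 0.01316 − 0.002041 = 0.01112, so s_i = 90.0 cm.
The image is real, inverted and reduced, in front of the mirror.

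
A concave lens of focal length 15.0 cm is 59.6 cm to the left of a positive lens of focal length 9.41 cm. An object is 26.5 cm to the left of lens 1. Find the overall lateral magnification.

m = -0.0569

f₁ = −15.0 cm (diverging).
Lens 1: 1/d_i1 = 1/(-15.0) − 1/(26.5) = -0.1044, so d_i1 = -9.578 cm; m₁ = −d_i1/d_o1 = +0.3614.
d_o2 = 59.6 − (-9.578) = 69.18 cm.
Lens 2: 1/d_i2 = 1/(9.41) − 1/(69.18) = 0.09181, so d_i2 = 10.89 cm; m₂ = −d_i2/d_o2 = -0.1574.
m = m₁·m₂ = (+0.3614)(-0.1574) = -0.0569.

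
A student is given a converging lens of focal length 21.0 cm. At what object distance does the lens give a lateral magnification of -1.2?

38.5 cm

m = −d_i/d_o ⇒ d_i = −m·d_o.
1/f = 1/d_o + 1/d_i = 1/d_o − 1/(m·d_o) = (1 − 1/m)/d_o, so d_o = f(1 − 1/m) = (21.00)(1 − 1/(-1.2)) = 38.5 cm.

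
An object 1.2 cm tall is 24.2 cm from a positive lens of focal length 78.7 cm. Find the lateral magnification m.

1/d_i = 1/f − 1/d_o = 1/(78.70) − 1/(24.2) = -0.02862, so d_i = -34.95 cm.
m = −d_i/d_o = −(-34.95)/(24.2) = +1.44.
The image is virtual, upright and enlarged, on the same side as the object.

m = +1.44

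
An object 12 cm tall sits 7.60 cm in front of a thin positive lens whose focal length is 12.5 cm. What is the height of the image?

30.6 cm

1/d_i = 1/f − 1/d_o = 1/(12.50) − 1/(7.60) = -0.05158, so d_i = -19.39 cm.
m = −d_i/d_o = +2.551.
|h_i| = |m|·h_o = 2.551 × 12 = 30.6 cm. The image is virtual, upright and enlarged, on the same side as the object.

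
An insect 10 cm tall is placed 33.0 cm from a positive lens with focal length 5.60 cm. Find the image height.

1/d_i = 1/f − 1/d_o = 1/(5.600) − 1/(33.0) = 0.1483, so d_i = 6.745 cm.
m = −d_i/d_o = -0.2044.
|h_i| = |m|·h_o = 0.2044 × 10 = 2.04 cm. The image is real, inverted and reduced, on the far side of the lens.

2.04 cm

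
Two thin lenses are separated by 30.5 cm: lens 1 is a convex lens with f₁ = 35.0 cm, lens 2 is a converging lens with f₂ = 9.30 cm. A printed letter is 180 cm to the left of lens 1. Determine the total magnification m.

Lens 1: 1/d_i1 = 1/(35.0) − 1/(180) = 0.02302, so d_i1 = 43.45 cm; m₁ = −d_i1/d_o1 = -0.2414.
d_o2 = 30.5 − (43.45) = -12.95 cm (virtual object).
Lens 2: 1/d_i2 = 1/(9.30) − 1/(-12.95) = 0.1847, so d_i2 = 5.413 cm; m₂ = −d_i2/d_o2 = +0.4180.
m = m₁·m₂ = (-0.2414)(+0.4180) = -0.101.

m = -0.101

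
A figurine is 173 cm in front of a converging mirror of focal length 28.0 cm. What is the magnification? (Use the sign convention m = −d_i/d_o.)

m = -0.193

1/d_i = 1/f − 1/d_o = 1/(28.00) − 1/(173) = 0.02993, so d_i = 33.41 cm.
m = −d_i/d_o = −(33.41)/(173) = -0.193.
The image is real, inverted and reduced, in front of the mirror.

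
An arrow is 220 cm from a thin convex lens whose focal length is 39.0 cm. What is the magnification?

m = -0.215

1/d_i = 1/f − 1/d_o = 1/(39.00) − 1/(220) = 0.02110, so d_i = 47.40 cm.
m = −d_i/d_o = −(47.40)/(220) = -0.215.
The image is real, inverted and reduced, on the far side of the lens.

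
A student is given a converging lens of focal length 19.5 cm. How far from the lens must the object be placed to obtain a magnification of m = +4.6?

m = −d_i/d_o ⇒ d_i = −m·d_o.
1/f = 1/d_o + 1/d_i = 1/d_o − 1/(m·d_o) = (1 − 1/m)/d_o, so d_o = f(1 − 1/m) = (19.50)(1 − 1/(+4.6)) = 15.3 cm.

15.3 cm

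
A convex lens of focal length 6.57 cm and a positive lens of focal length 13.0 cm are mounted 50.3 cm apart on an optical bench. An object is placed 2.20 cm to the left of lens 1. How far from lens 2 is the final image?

Lens 1: 1/d_i1 = 1/f₁ − 1/d_o1 = 1/(6.57) − 1/(2.20) = -0.3023, so d_i1 = -3.308 cm.
The intermediate image is 3.308 cm to the left of lens 1 (virtual), which is 50.3 − (-3.308) = 53.61 cm to the left of lens 2, so d_o2 = +53.61 cm.
Lens 2: 1/d_i2 = 1/f₂ − 1/d_o2 = 1/(13.0) − 1/(53.61) = 0.05827, so d_i2 = 17.2 cm.
The final image is real, 17.2 cm to the right of lens 2 (overall magnification ≈ -0.48).

17.2 cm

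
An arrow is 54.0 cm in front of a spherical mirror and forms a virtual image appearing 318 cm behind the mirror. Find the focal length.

Virtual image ⇒ d_i = −318 cm.
1/f = 1/d_o + 1/d_i = 1/(54.0) + 1/(-318) = 0.01537, so f = 65.0 cm.
Since f is positive, the spherical mirror is concave.

f = 65.0 cm (concave)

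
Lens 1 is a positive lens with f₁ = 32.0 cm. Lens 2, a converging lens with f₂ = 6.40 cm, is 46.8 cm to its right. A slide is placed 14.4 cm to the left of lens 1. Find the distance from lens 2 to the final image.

7.02 cm

Lens 1: 1/d_i1 = 1/f₁ − 1/d_o1 = 1/(32.0) − 1/(14.4) = -0.03819, so d_i1 = -26.18 cm.
The intermediate image is 26.18 cm to the left of lens 1 (virtual), which is 46.8 − (-26.18) = 72.98 cm to the left of lens 2, so d_o2 = +72.98 cm.
Lens 2: 1/d_i2 = 1/f₂ − 1/d_o2 = 1/(6.40) − 1/(72.98) = 0.1425, so d_i2 = 7.02 cm.
The final image is real, 7.02 cm to the right of lens 2 (overall magnification ≈ -0.17).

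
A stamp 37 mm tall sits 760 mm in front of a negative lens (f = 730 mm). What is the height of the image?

18.1 mm

For a negative lens, f = -730 mm.
1/d_i = 1/f − 1/d_o = 1/(-730.0) − 1/(760) = -0.002686, so d_i = -372.3 mm.
m = −d_i/d_o = +0.4899.
|h_i| = |m|·h_o = 0.4899 × 37 = 18.1 mm. The image is virtual, upright and reduced, on the same side as the object.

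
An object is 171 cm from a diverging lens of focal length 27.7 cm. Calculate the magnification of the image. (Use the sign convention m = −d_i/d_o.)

For a diverging lens, f = -27.7 cm.
1/d_i = 1/f − 1/d_o = 1/(-27.70) − 1/(171) = -0.04195, so d_i = -23.84 cm.
m = −d_i/d_o = −(-23.84)/(171) = +0.139.
The image is virtual, upright and reduced, on the same side as the object.

m = +0.139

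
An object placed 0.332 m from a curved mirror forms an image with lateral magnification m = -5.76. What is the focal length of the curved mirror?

m = −d_i/d_o ⇒ d_i = −m·d_o = −(-5.76)·(0.332) = 1.912 m.
1/f = 1/d_o + 1/d_i = 1/(0.332) + 1/(1.912) = 3.535, so f = 0.283 m.
Since f is positive, the curved mirror is concave.

f = 0.283 m (concave)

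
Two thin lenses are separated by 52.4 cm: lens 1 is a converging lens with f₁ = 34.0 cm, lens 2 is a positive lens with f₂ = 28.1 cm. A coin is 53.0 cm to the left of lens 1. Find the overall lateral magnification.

Lens 1: 1/d_i1 = 1/(34.0) − 1/(53.0) = 0.01054, so d_i1 = 94.84 cm; m₁ = −d_i1/d_o1 = -1.789.
d_o2 = 52.4 − (94.84) = -42.44 cm (virtual object).
Lens 2: 1/d_i2 = 1/(28.1) − 1/(-42.44) = 0.05915, so d_i2 = 16.91 cm; m₂ = −d_i2/d_o2 = +0.3984.
m = m₁·m₂ = (-1.789)(+0.3984) = -0.713.

m = -0.713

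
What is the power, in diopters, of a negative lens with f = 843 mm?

For a negative lens, f = −843 mm.
f = -84.3 cm = -0.843 m.
P = 1/f = 1/(-0.843 m) = -1.19 D.

P = -1.19 D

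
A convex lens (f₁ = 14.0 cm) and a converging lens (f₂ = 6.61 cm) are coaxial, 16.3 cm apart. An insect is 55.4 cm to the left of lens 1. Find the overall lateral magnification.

m = -0.247

Lens 1: 1/d_i1 = 1/(14.0) − 1/(55.4) = 0.05338, so d_i1 = 18.73 cm; m₁ = −d_i1/d_o1 = -0.3381.
d_o2 = 16.3 − (18.73) = -2.430 cm (virtual object).
Lens 2: 1/d_i2 = 1/(6.61) − 1/(-2.430) = 0.5628, so d_i2 = 1.777 cm; m₂ = −d_i2/d_o2 = +0.7312.
m = m₁·m₂ = (-0.3381)(+0.7312) = -0.247.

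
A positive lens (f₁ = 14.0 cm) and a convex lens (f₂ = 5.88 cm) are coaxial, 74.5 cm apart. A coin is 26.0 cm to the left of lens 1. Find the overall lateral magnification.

m = +0.179

Lens 1: 1/d_i1 = 1/(14.0) − 1/(26.0) = 0.03297, so d_i1 = 30.33 cm; m₁ = −d_i1/d_o1 = -1.167.
d_o2 = 74.5 − (30.33) = 44.17 cm.
Lens 2: 1/d_i2 = 1/(5.88) − 1/(44.17) = 0.1474, so d_i2 = 6.783 cm; m₂ = −d_i2/d_o2 = -0.1536.
m = m₁·m₂ = (-1.167)(-0.1536) = +0.179.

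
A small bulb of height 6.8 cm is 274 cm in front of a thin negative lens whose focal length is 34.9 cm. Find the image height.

0.768 cm

For a negative lens, f = -34.9 cm.
1/d_i = 1/f − 1/d_o = 1/(-34.90) − 1/(274) = -0.03230, so d_i = -30.96 cm.
m = −d_i/d_o = +0.1130.
|h_i| = |m|·h_o = 0.1130 × 6.8 = 0.768 cm. The image is virtual, upright and reduced, on the same side as the object.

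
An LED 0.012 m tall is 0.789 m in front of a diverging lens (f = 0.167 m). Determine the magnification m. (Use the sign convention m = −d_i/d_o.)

For a diverging lens, f = -0.167 m.
1/d_i = 1/f − 1/d_o = 1/(-0.1670) − 1/(0.789) = -7.255, so d_i = -0.1378 m.
m = −d_i/d_o = −(-0.1378)/(0.789) = +0.175.
The image is virtual, upright and reduced, on the same side as the object.

m = +0.175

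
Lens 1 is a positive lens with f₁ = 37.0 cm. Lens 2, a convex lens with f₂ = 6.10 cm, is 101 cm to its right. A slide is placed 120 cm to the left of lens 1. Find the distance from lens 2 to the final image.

7.00 cm

Lens 1: 1/d_i1 = 1/f₁ − 1/d_o1 = 1/(37.0) − 1/(120) = 0.01869, so d_i1 = 53.49 cm.
The intermediate image is 53.49 cm to the right of lens 1, which is 101 − (53.49) = 47.51 cm to the left of lens 2, so d_o2 = +47.51 cm.
Lens 2: 1/d_i2 = 1/f₂ − 1/d_o2 = 1/(6.10) − 1/(47.51) = 0.1429, so d_i2 = 7.00 cm.
The final image is real, 7.00 cm to the right of lens 2 (overall magnification ≈ 0.066).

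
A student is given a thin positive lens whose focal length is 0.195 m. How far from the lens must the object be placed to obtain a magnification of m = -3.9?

0.245 m

m = −d_i/d_o ⇒ d_i = −m·d_o.
1/f = 1/d_o + 1/d_i = 1/d_o − 1/(m·d_o) = (1 − 1/m)/d_o, so d_o = f(1 − 1/m) = (0.1950)(1 − 1/(-3.9)) = 0.245 m.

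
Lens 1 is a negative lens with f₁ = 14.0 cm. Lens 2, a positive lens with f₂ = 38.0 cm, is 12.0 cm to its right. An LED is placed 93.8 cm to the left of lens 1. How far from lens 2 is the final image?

Lens 1 is diverging, so f₁ = −14.0 cm.
Lens 1: 1/d_i1 = 1/f₁ − 1/d_o1 = 1/(-14.0) − 1/(93.8) = -0.08209, so d_i1 = -12.18 cm.
The intermediate image is 12.18 cm to the left of lens 1 (virtual), which is 12.0 − (-12.18) = 24.18 cm to the left of lens 2, so d_o2 = +24.18 cm.
Lens 2: 1/d_i2 = 1/f₂ − 1/d_o2 = 1/(38.0) − 1/(24.18) = -0.01504, so d_i2 = -66.5 cm.
The final image is virtual, 66.5 cm to the left of lens 2 (overall magnification ≈ 0.36).

66.5 cm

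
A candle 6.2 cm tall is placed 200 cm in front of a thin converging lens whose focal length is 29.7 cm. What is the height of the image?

1.08 cm

1/d_i = 1/f − 1/d_o = 1/(29.70) − 1/(200) = 0.02867, so d_i = 34.88 cm.
m = −d_i/d_o = -0.1744.
|h_i| = |m|·h_o = 0.1744 × 6.2 = 1.08 cm. The image is real, inverted and reduced, on the far side of the lens.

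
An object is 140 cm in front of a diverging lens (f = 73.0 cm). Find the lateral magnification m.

For a diverging lens, f = -73.0 cm.
1/d_i = 1/f − 1/d_o = 1/(-73.00) − 1/(140) = -0.02084, so d_i = -47.98 cm.
m = −d_i/d_o = −(-47.98)/(140) = +0.343.
The image is virtual, upright and reduced, on the same side as the object.

m = +0.343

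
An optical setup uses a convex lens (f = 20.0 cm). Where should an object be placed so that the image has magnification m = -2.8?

m = −d_i/d_o ⇒ d_i = −m·d_o.
1/f = 1/d_o + 1/d_i = 1/d_o − 1/(m·d_o) = (1 − 1/m)/d_o, so d_o = f(1 − 1/m) = (20.00)(1 − 1/(-2.8)) = 27.1 cm.

27.1 cm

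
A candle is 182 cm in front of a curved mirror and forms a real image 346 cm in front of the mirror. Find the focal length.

f = 119 cm (concave)

Real image ⇒ d_i = +346 cm.
1/f = 1/d_o + 1/d_i = 1/(182) + 1/(346) = 0.008385, so f = 119 cm.
Since f is positive, the curved mirror is concave.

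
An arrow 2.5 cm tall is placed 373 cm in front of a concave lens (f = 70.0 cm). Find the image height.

For a concave lens, f = -70.0 cm.
1/d_i = 1/f − 1/d_o = 1/(-70.00) − 1/(373) = -0.01697, so d_i = -58.94 cm.
m = −d_i/d_o = +0.1580.
|h_i| = |m|·h_o = 0.1580 × 2.5 = 0.395 cm. The image is virtual, upright and reduced, on the same side as the object.

0.395 cm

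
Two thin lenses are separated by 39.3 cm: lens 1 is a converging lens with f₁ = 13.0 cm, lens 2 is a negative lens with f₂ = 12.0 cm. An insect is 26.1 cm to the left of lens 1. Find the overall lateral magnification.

m = -0.469

Lens 1: 1/d_i1 = 1/(13.0) − 1/(26.1) = 0.03861, so d_i1 = 25.90 cm; m₁ = −d_i1/d_o1 = -0.9923.
d_o2 = 39.3 − (25.90) = 13.40 cm.
f₂ = −12.0 cm (diverging).
Lens 2: 1/d_i2 = 1/(-12.0) − 1/(13.40) = -0.1580, so d_i2 = -6.331 cm; m₂ = −d_i2/d_o2 = +0.4724.
m = m₁·m₂ = (-0.9923)(+0.4724) = -0.469.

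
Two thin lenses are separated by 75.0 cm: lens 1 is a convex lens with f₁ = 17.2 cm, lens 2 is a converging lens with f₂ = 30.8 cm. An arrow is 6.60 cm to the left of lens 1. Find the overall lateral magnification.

m = -0.910

Lens 1: 1/d_i1 = 1/(17.2) − 1/(6.60) = -0.09338, so d_i1 = -10.71 cm; m₁ = −d_i1/d_o1 = +1.623.
d_o2 = 75.0 − (-10.71) = 85.71 cm.
Lens 2: 1/d_i2 = 1/(30.8) − 1/(85.71) = 0.02080, so d_i2 = 48.08 cm; m₂ = −d_i2/d_o2 = -0.5609.
m = m₁·m₂ = (+1.623)(-0.5609) = -0.910.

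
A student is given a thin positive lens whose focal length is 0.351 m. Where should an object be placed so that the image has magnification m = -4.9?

0.423 m

m = −d_i/d_o ⇒ d_i = −m·d_o.
1/f = 1/d_o + 1/d_i = 1/d_o − 1/(m·d_o) = (1 − 1/m)/d_o, so d_o = f(1 − 1/m) = (0.3510)(1 − 1/(-4.9)) = 0.423 m.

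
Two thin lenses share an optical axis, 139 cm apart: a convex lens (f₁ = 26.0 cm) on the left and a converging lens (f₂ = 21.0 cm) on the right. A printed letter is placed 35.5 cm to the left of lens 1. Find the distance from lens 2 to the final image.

Lens 1: 1/d_i1 = 1/f₁ − 1/d_o1 = 1/(26.0) − 1/(35.5) = 0.01029, so d_i1 = 97.16 cm.
The intermediate image is 97.16 cm to the right of lens 1, which is 139 − (97.16) = 41.84 cm to the left of lens 2, so d_o2 = +41.84 cm.
Lens 2: 1/d_i2 = 1/f₂ − 1/d_o2 = 1/(21.0) − 1/(41.84) = 0.02372, so d_i2 = 42.2 cm.
The final image is real, 42.2 cm to the right of lens 2 (overall magnification ≈ 2.8).

42.2 cm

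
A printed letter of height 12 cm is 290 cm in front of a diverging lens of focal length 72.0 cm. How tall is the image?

2.39 cm

For a diverging lens, f = -72.0 cm.
1/d_i = 1/f − 1/d_o = 1/(-72.00) − 1/(290) = -0.01734, so d_i = -57.68 cm.
m = −d_i/d_o = +0.1989.
|h_i| = |m|·h_o = 0.1989 × 12 = 2.39 cm. The image is virtual, upright and reduced, on the same side as the object.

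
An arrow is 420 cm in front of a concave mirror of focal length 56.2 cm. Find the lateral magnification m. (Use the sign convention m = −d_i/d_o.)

m = -0.154

1/d_i = 1/f − 1/d_o = 1/(56.20) − 1/(420) = 0.01541, so d_i = 64.88 cm.
m = −d_i/d_o = −(64.88)/(420) = -0.154.
The image is real, inverted and reduced, in front of the mirror.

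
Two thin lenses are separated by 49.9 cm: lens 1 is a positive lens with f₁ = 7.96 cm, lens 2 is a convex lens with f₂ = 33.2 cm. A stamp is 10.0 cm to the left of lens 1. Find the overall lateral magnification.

Lens 1: 1/d_i1 = 1/(7.96) − 1/(10.0) = 0.02563, so d_i1 = 39.02 cm; m₁ = −d_i1/d_o1 = -3.902.
d_o2 = 49.9 − (39.02) = 10.88 cm.
Lens 2: 1/d_i2 = 1/(33.2) − 1/(10.88) = -0.06179, so d_i2 = -16.18 cm; m₂ = −d_i2/d_o2 = +1.487.
m = m₁·m₂ = (-3.902)(+1.487) = -5.80.

m = -5.80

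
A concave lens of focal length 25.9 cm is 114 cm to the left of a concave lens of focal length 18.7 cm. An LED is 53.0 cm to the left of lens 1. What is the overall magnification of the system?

m = +0.0409

f₁ = −25.9 cm (diverging).
Lens 1: 1/d_i1 = 1/(-25.9) − 1/(53.0) = -0.05748, so d_i1 = -17.40 cm; m₁ = −d_i1/d_o1 = +0.3283.
d_o2 = 114 − (-17.40) = 131.4 cm.
f₂ = −18.7 cm (diverging).
Lens 2: 1/d_i2 = 1/(-18.7) − 1/(131.4) = -0.06109, so d_i2 = -16.37 cm; m₂ = −d_i2/d_o2 = +0.1246.
m = m₁·m₂ = (+0.3283)(+0.1246) = +0.0409.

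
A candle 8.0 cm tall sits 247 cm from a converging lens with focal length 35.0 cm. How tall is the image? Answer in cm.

1.32 cm

1/d_i = 1/f − 1/d_o = 1/(35.00) − 1/(247) = 0.02452, so d_i = 40.78 cm.
m = −d_i/d_o = -0.1651.
|h_i| = |m|·h_o = 0.1651 × 8.0 = 1.32 cm. The image is real, inverted and reduced, on the far side of the lens.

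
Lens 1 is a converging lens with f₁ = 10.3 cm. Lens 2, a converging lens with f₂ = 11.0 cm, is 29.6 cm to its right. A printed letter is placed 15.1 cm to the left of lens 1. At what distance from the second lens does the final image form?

Lens 1: 1/d_i1 = 1/f₁ − 1/d_o1 = 1/(10.3) − 1/(15.1) = 0.03086, so d_i1 = 32.40 cm.
The intermediate image is 32.40 cm to the right of lens 1, which lies 2.800 cm to the right of lens 2 — a virtual object — so d_o2 = −2.800 cm.
Lens 2: 1/d_i2 = 1/f₂ − 1/d_o2 = 1/(11.0) − 1/(-2.800) = 0.4481, so d_i2 = 2.23 cm.
The final image is real, 2.23 cm to the right of lens 2 (overall magnification ≈ -1.7).

2.23 cm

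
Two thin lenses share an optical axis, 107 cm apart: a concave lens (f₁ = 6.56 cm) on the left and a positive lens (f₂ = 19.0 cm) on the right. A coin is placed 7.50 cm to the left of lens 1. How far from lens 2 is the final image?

Lens 1 is diverging, so f₁ = −6.56 cm.
Lens 1: 1/d_i1 = 1/f₁ − 1/d_o1 = 1/(-6.56) − 1/(7.50) = -0.2858, so d_i1 = -3.499 cm.
The intermediate image is 3.499 cm to the left of lens 1 (virtual), which is 107 − (-3.499) = 110.5 cm to the left of lens 2, so d_o2 = +110.5 cm.
Lens 2: 1/d_i2 = 1/f₂ − 1/d_o2 = 1/(19.0) − 1/(110.5) = 0.04358, so d_i2 = 22.9 cm.
The final image is real, 22.9 cm to the right of lens 2 (overall magnification ≈ -0.097).

22.9 cm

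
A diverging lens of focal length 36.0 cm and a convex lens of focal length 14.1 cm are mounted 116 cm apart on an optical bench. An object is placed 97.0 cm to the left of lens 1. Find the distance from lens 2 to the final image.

Lens 1 is diverging, so f₁ = −36.0 cm.
Lens 1: 1/d_i1 = 1/f₁ − 1/d_o1 = 1/(-36.0) − 1/(97.0) = -0.03809, so d_i1 = -26.26 cm.
The intermediate image is 26.26 cm to the left of lens 1 (virtual), which is 116 − (-26.26) = 142.3 cm to the left of lens 2, so d_o2 = +142.3 cm.
Lens 2: 1/d_i2 = 1/f₂ − 1/d_o2 = 1/(14.1) − 1/(142.3) = 0.06389, so d_i2 = 15.7 cm.
The final image is real, 15.7 cm to the right of lens 2 (overall magnification ≈ -0.030).

15.7 cm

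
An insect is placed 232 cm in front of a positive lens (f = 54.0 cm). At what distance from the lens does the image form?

70.4 cm

Lens equation: 1/v = 1/f − 1/u = 1/(54.00) − 1/(232) = 0.01852 − 0.004310 = 0.01421, so v = 70.4 cm.
The image is real, inverted and reduced, on the far side of the lens.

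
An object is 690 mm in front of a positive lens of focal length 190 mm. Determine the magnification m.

m = -0.380

1/d_i = 1/f − 1/d_o = 1/(190.0) − 1/(690) = 0.003814, so d_i = 262.2 mm.
m = −d_i/d_o = −(262.2)/(690) = -0.380.
The image is real, inverted and reduced, on the far side of the lens.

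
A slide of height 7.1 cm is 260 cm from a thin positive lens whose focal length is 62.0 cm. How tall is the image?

2.22 cm

1/d_i = 1/f − 1/d_o = 1/(62.00) − 1/(260) = 0.01228, so d_i = 81.41 cm.
m = −d_i/d_o = -0.3131.
|h_i| = |m|·h_o = 0.3131 × 7.1 = 2.22 cm. The image is real, inverted and reduced, on the far side of the lens.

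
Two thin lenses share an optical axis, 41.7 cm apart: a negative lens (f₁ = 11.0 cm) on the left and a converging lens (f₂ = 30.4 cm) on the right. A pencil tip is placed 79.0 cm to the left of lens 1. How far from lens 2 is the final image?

Lens 1 is diverging, so f₁ = −11.0 cm.
Lens 1: 1/d_i1 = 1/f₁ − 1/d_o1 = 1/(-11.0) − 1/(79.0) = -0.1036, so d_i1 = -9.656 cm.
The intermediate image is 9.656 cm to the left of lens 1 (virtual), which is 41.7 − (-9.656) = 51.36 cm to the left of lens 2, so d_o2 = +51.36 cm.
Lens 2: 1/d_i2 = 1/f₂ − 1/d_o2 = 1/(30.4) − 1/(51.36) = 0.01342, so d_i2 = 74.5 cm.
The final image is real, 74.5 cm to the right of lens 2 (overall magnification ≈ -0.18).

74.5 cm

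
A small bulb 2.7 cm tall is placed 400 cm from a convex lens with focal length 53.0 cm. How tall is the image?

1/d_i = 1/f − 1/d_o = 1/(53.00) − 1/(400) = 0.01637, so d_i = 61.10 cm.
m = −d_i/d_o = -0.1527.
|h_i| = |m|·h_o = 0.1527 × 2.7 = 0.412 cm. The image is real, inverted and reduced, on the far side of the lens.

0.412 cm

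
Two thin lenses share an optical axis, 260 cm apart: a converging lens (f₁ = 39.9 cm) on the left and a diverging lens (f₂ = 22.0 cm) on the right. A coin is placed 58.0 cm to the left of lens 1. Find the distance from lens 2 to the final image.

18.9 cm

Lens 1: 1/d_i1 = 1/f₁ − 1/d_o1 = 1/(39.9) − 1/(58.0) = 0.007821, so d_i1 = 127.9 cm.
The intermediate image is 127.9 cm to the right of lens 1, which is 260 − (127.9) = 132.1 cm to the left of lens 2, so d_o2 = +132.1 cm.
Lens 2 is diverging, so f₂ = −22.0 cm.
Lens 2: 1/d_i2 = 1/f₂ − 1/d_o2 = 1/(-22.0) − 1/(132.1) = -0.05302, so d_i2 = -18.9 cm.
The final image is virtual, 18.9 cm to the left of lens 2 (overall magnification ≈ -0.31).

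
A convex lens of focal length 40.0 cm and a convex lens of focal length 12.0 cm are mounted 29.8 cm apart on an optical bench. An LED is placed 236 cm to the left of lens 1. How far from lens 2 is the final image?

7.26 cm

Lens 1: 1/d_i1 = 1/f₁ − 1/d_o1 = 1/(40.0) − 1/(236) = 0.02076, so d_i1 = 48.16 cm.
The intermediate image is 48.16 cm to the right of lens 1, which lies 18.36 cm to the right of lens 2 — a virtual object — so d_o2 = −18.36 cm.
Lens 2: 1/d_i2 = 1/f₂ − 1/d_o2 = 1/(12.0) − 1/(-18.36) = 0.1378, so d_i2 = 7.26 cm.
The final image is real, 7.26 cm to the right of lens 2 (overall magnification ≈ -0.081).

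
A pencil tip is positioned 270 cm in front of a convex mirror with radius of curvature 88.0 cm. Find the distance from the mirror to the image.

37.8 cm

f = R/2 = 88.0/2 = 44.00 cm; for a convex mirror, f = -44.00 cm.
Mirror equation: 1/s_i = 1/f − 1/s_o = 1/(-44.00) − 1/(270) = -0.02273 − 0.003704 = -0.02643, so s_i = -37.8 cm.
The image is virtual, upright and reduced, behind the mirror.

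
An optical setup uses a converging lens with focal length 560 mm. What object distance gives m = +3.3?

m = −d_i/d_o ⇒ d_i = −m·d_o.
1/f = 1/d_o + 1/d_i = 1/d_o − 1/(m·d_o) = (1 − 1/m)/d_o, so d_o = f(1 − 1/m) = (560.0)(1 − 1/(+3.3)) = 390 mm.

390 mm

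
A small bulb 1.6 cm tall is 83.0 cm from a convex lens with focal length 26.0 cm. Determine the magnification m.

m = -0.456

1/d_i = 1/f − 1/d_o = 1/(26.00) − 1/(83.0) = 0.02641, so d_i = 37.86 cm.
m = −d_i/d_o = −(37.86)/(83.0) = -0.456.
The image is real, inverted and reduced, on the far side of the lens.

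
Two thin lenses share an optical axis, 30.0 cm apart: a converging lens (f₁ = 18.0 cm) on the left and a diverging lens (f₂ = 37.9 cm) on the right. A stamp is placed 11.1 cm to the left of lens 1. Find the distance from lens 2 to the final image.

23.1 cm

Lens 1: 1/d_i1 = 1/f₁ − 1/d_o1 = 1/(18.0) − 1/(11.1) = -0.03453, so d_i1 = -28.96 cm.
The intermediate image is 28.96 cm to the left of lens 1 (virtual), which is 30.0 − (-28.96) = 58.96 cm to the left of lens 2, so d_o2 = +58.96 cm.
Lens 2 is diverging, so f₂ = −37.9 cm.
Lens 2: 1/d_i2 = 1/f₂ − 1/d_o2 = 1/(-37.9) − 1/(58.96) = -0.04335, so d_i2 = -23.1 cm.
The final image is virtual, 23.1 cm to the left of lens 2 (overall magnification ≈ 1.0).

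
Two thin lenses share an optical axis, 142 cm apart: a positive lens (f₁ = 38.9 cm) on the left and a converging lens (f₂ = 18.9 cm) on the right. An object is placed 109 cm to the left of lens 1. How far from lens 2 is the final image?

24.6 cm

Lens 1: 1/d_i1 = 1/f₁ − 1/d_o1 = 1/(38.9) − 1/(109) = 0.01653, so d_i1 = 60.49 cm.
The intermediate image is 60.49 cm to the right of lens 1, which is 142 − (60.49) = 81.51 cm to the left of lens 2, so d_o2 = +81.51 cm.
Lens 2: 1/d_i2 = 1/f₂ − 1/d_o2 = 1/(18.9) − 1/(81.51) = 0.04064, so d_i2 = 24.6 cm.
The final image is real, 24.6 cm to the right of lens 2 (overall magnification ≈ 0.17).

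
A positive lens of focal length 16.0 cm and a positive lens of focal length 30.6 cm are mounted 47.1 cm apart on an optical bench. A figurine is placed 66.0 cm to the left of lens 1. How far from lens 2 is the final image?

172 cm

Lens 1: 1/d_i1 = 1/f₁ − 1/d_o1 = 1/(16.0) − 1/(66.0) = 0.04735, so d_i1 = 21.12 cm.
The intermediate image is 21.12 cm to the right of lens 1, which is 47.1 − (21.12) = 25.98 cm to the left of lens 2, so d_o2 = +25.98 cm.
Lens 2: 1/d_i2 = 1/f₂ − 1/d_o2 = 1/(30.6) − 1/(25.98) = -0.005811, so d_i2 = -172 cm.
The final image is virtual, 172 cm to the left of lens 2 (overall magnification ≈ -2.1).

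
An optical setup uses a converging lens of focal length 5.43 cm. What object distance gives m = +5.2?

4.39 cm

m = −d_i/d_o ⇒ d_i = −m·d_o.
1/f = 1/d_o + 1/d_i = 1/d_o − 1/(m·d_o) = (1 − 1/m)/d_o, so d_o = f(1 − 1/m) = (5.430)(1 − 1/(+5.2)) = 4.39 cm.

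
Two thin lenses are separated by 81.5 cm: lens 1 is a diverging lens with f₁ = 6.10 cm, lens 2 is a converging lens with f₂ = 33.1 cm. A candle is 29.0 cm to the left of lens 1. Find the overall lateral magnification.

m = -0.108

f₁ = −6.10 cm (diverging).
Lens 1: 1/d_i1 = 1/(-6.10) − 1/(29.0) = -0.1984, so d_i1 = -5.040 cm; m₁ = −d_i1/d_o1 = +0.1738.
d_o2 = 81.5 − (-5.040) = 86.54 cm.
Lens 2: 1/d_i2 = 1/(33.1) − 1/(86.54) = 0.01866, so d_i2 = 53.60 cm; m₂ = −d_i2/d_o2 = -0.6194.
m = m₁·m₂ = (+0.1738)(-0.6194) = -0.108.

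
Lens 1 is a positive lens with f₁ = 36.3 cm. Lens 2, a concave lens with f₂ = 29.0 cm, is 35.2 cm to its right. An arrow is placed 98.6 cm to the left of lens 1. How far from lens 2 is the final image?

Lens 1: 1/d_i1 = 1/f₁ − 1/d_o1 = 1/(36.3) − 1/(98.6) = 0.01741, so d_i1 = 57.45 cm.
The intermediate image is 57.45 cm to the right of lens 1, which lies 22.25 cm to the right of lens 2 — a virtual object — so d_o2 = −22.25 cm.
Lens 2 is diverging, so f₂ = −29.0 cm.
Lens 2: 1/d_i2 = 1/f₂ − 1/d_o2 = 1/(-29.0) − 1/(-22.25) = 0.01046, so d_i2 = 95.6 cm.
The final image is real, 95.6 cm to the right of lens 2 (overall magnification ≈ -2.5).

95.6 cm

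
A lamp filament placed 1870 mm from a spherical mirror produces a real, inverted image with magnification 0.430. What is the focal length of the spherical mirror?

m = −d_i/d_o ⇒ d_i = −m·d_o = −(-0.430)·(1870) = 804.1 mm.
1/f = 1/d_o + 1/d_i = 1/(1870) + 1/(804.1) = 0.001778, so f = 562 mm.
Since f is positive, the spherical mirror is concave.

f = 562 mm (concave)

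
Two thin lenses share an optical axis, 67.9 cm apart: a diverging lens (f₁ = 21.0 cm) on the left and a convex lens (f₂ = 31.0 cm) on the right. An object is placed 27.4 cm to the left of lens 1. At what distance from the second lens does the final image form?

50.7 cm

Lens 1 is diverging, so f₁ = −21.0 cm.
Lens 1: 1/d_i1 = 1/f₁ − 1/d_o1 = 1/(-21.0) − 1/(27.4) = -0.08412, so d_i1 = -11.89 cm.
The intermediate image is 11.89 cm to the left of lens 1 (virtual), which is 67.9 − (-11.89) = 79.79 cm to the left of lens 2, so d_o2 = +79.79 cm.
Lens 2: 1/d_i2 = 1/f₂ − 1/d_o2 = 1/(31.0) − 1/(79.79) = 0.01973, so d_i2 = 50.7 cm.
The final image is real, 50.7 cm to the right of lens 2 (overall magnification ≈ -0.28).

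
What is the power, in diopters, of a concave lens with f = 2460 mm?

P = -0.407 D

For a concave lens, f = −2460 mm.
f = -246 cm = -2.46 m.
P = 1/f = 1/(-2.46 m) = -0.407 D.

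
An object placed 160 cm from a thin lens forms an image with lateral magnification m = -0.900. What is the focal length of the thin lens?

m = −d_i/d_o ⇒ d_i = −m·d_o = −(-0.900)·(160) = 144.0 cm.
1/f = 1/d_o + 1/d_i = 1/(160) + 1/(144.0) = 0.01319, so f = 75.8 cm.
Since f is positive, the thin lens is converging.

f = 75.8 cm (converging)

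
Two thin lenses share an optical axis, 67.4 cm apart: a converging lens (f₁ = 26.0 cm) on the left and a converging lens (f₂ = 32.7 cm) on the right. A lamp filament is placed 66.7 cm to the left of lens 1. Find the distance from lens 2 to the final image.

Lens 1: 1/d_i1 = 1/f₁ − 1/d_o1 = 1/(26.0) − 1/(66.7) = 0.02347, so d_i1 = 42.61 cm.
The intermediate image is 42.61 cm to the right of lens 1, which is 67.4 − (42.61) = 24.79 cm to the left of lens 2, so d_o2 = +24.79 cm.
Lens 2: 1/d_i2 = 1/f₂ − 1/d_o2 = 1/(32.7) − 1/(24.79) = -0.009758, so d_i2 = -102 cm.
The final image is virtual, 102 cm to the left of lens 2 (overall magnification ≈ -2.6).

102 cm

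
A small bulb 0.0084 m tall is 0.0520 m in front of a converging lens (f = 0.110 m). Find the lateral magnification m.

1/d_i = 1/f − 1/d_o = 1/(0.1100) − 1/(0.0520) = -10.14, so d_i = -0.09862 m.
m = −d_i/d_o = −(-0.09862)/(0.0520) = +1.90.
The image is virtual, upright and enlarged, on the same side as the object.

m = +1.90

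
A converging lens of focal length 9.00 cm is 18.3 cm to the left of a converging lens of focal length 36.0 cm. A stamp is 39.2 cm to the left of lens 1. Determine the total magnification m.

Lens 1: 1/d_i1 = 1/(9.00) − 1/(39.2) = 0.08560, so d_i1 = 11.68 cm; m₁ = −d_i1/d_o1 = -0.2980.
d_o2 = 18.3 − (11.68) = 6.620 cm.
Lens 2: 1/d_i2 = 1/(36.0) − 1/(6.620) = -0.1233, so d_i2 = -8.112 cm; m₂ = −d_i2/d_o2 = +1.225.
m = m₁·m₂ = (-0.2980)(+1.225) = -0.365.

m = -0.365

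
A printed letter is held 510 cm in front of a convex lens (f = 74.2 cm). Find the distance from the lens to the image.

Lens equation: 1/s_i = 1/f − 1/s_o = 1/(74.20) − 1/(510) = 0.01348 − 0.001961 = 0.01152, so s_i = 86.8 cm.
The image is real, inverted and reduced, on the far side of the lens.

86.8 cm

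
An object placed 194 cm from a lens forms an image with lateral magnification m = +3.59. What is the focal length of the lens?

f = 269 cm (converging)

m = −d_i/d_o ⇒ d_i = −m·d_o = −(+3.59)·(194) = -696.5 cm.
1/f = 1/d_o + 1/d_i = 1/(194) + 1/(-696.5) = 0.003719, so f = 269 cm.
Since f is positive, the lens is converging.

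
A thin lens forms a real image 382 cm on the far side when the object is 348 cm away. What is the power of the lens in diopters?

d_i = +382 cm.
1/f = 1/d_o + 1/d_i = 1/(348) + 1/(382) = 0.005491 cm⁻¹.
f = 182.1 cm = 1.821 m, so P = 1/f = +0.549 D.

P = +0.549 D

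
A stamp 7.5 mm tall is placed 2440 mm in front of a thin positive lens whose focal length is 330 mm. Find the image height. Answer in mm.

1/d_i = 1/f − 1/d_o = 1/(330.0) − 1/(2440) = 0.002620, so d_i = 381.6 mm.
m = −d_i/d_o = -0.1564.
|h_i| = |m|·h_o = 0.1564 × 7.5 = 1.17 mm. The image is real, inverted and reduced, on the far side of the lens.

1.17 mm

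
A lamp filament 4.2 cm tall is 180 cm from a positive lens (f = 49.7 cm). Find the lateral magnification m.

m = -0.381

1/d_i = 1/f − 1/d_o = 1/(49.70) − 1/(180) = 0.01457, so d_i = 68.66 cm.
m = −d_i/d_o = −(68.66)/(180) = -0.381.
The image is real, inverted and reduced, on the far side of the lens.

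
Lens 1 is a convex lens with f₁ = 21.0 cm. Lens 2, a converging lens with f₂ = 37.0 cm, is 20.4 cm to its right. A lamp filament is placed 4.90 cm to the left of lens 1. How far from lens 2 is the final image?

Lens 1: 1/d_i1 = 1/f₁ − 1/d_o1 = 1/(21.0) − 1/(4.90) = -0.1565, so d_i1 = -6.391 cm.
The intermediate image is 6.391 cm to the left of lens 1 (virtual), which is 20.4 − (-6.391) = 26.79 cm to the left of lens 2, so d_o2 = +26.79 cm.
Lens 2: 1/d_i2 = 1/f₂ − 1/d_o2 = 1/(37.0) − 1/(26.79) = -0.01030, so d_i2 = -97.1 cm.
The final image is virtual, 97.1 cm to the left of lens 2 (overall magnification ≈ 4.7).

97.1 cm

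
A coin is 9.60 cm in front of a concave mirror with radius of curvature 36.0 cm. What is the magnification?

m = +2.14

f = R/2 = 36.0/2 = 18.00 cm.
1/d_i = 1/f − 1/d_o = 1/(18.00) − 1/(9.60) = -0.04861, so d_i = -20.57 cm.
m = −d_i/d_o = −(-20.57)/(9.60) = +2.14.
The image is virtual, upright and enlarged, behind the mirror.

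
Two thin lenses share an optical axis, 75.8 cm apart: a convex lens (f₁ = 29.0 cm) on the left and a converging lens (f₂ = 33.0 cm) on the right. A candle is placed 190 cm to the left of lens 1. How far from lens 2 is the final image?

Lens 1: 1/d_i1 = 1/f₁ − 1/d_o1 = 1/(29.0) − 1/(190) = 0.02922, so d_i1 = 34.22 cm.
The intermediate image is 34.22 cm to the right of lens 1, which is 75.8 − (34.22) = 41.58 cm to the left of lens 2, so d_o2 = +41.58 cm.
Lens 2: 1/d_i2 = 1/f₂ − 1/d_o2 = 1/(33.0) − 1/(41.58) = 0.006253, so d_i2 = 160 cm.
The final image is real, 160 cm to the right of lens 2 (overall magnification ≈ 0.69).

160 cm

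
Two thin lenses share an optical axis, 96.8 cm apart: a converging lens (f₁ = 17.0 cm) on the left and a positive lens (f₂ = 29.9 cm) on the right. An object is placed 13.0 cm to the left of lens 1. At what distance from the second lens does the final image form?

Lens 1: 1/d_i1 = 1/f₁ − 1/d_o1 = 1/(17.0) − 1/(13.0) = -0.01810, so d_i1 = -55.25 cm.
The intermediate image is 55.25 cm to the left of lens 1 (virtual), which is 96.8 − (-55.25) = 152.1 cm to the left of lens 2, so d_o2 = +152.1 cm.
Lens 2: 1/d_i2 = 1/f₂ − 1/d_o2 = 1/(29.9) − 1/(152.1) = 0.02687, so d_i2 = 37.2 cm.
The final image is real, 37.2 cm to the right of lens 2 (overall magnification ≈ -1.0).

37.2 cm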